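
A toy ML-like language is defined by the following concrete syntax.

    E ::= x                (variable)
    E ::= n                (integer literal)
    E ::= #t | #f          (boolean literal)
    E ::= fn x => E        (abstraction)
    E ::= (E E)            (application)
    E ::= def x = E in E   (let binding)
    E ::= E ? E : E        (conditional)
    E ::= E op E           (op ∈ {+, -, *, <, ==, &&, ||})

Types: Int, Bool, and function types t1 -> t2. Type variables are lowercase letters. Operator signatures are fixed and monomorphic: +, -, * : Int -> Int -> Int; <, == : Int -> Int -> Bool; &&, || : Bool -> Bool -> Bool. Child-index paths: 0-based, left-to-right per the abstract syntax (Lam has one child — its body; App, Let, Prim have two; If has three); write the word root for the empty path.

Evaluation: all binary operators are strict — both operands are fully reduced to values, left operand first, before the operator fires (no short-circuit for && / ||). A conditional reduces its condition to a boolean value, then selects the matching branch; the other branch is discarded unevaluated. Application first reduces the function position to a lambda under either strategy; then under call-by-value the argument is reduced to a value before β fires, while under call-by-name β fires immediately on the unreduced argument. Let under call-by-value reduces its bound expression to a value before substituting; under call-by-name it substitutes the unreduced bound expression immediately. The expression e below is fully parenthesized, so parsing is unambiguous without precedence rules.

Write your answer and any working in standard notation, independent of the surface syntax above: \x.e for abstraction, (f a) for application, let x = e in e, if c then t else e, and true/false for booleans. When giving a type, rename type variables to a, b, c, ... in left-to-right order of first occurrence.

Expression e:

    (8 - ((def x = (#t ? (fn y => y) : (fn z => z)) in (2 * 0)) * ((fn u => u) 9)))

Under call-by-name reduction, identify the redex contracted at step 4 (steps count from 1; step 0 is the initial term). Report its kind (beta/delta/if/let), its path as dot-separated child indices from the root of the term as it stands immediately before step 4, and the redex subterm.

Working:
step 0: (8 - ((let x = (if true then (\y.y) else (\z.z)) in (2 * 0)) * ((\u.u) 9)))
step 1: [let@1.0] (8 - ((2 * 0) * ((\u.u) 9)))
step 2: [delta@1.0] (8 - (0 * ((\u.u) 9)))
step 3: [beta@1.1] (8 - (0 * 9))
step 4: [delta@1] (8 - 0)

Answer: delta at 1 : (0 * 9)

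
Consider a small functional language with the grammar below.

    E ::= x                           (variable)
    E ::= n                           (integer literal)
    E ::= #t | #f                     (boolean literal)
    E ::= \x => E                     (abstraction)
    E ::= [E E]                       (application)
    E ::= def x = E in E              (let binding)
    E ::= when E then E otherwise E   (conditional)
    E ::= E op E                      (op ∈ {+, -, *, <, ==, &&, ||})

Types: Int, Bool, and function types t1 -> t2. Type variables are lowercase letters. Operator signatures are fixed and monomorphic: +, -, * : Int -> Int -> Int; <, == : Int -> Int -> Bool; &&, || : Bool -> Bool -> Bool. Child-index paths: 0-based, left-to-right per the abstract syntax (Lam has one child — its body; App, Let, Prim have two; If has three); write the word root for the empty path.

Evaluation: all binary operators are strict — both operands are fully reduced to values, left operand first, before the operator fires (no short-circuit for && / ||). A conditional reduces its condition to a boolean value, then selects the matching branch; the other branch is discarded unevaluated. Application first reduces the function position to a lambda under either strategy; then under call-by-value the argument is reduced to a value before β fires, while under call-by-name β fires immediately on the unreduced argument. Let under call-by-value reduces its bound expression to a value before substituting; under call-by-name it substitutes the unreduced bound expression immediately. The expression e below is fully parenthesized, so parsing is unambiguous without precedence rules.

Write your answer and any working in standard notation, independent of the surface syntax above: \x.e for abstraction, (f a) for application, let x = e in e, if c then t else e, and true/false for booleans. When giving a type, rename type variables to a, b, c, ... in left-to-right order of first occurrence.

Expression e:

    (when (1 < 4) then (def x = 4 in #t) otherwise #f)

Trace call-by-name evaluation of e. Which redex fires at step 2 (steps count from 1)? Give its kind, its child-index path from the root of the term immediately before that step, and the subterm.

Answer: if at root : (if true then (let x = 4 in true) else false)

Working:
step 0: (if (1 < 4) then (let x = 4 in true) else false)
step 1: [delta@0] (if true then (let x = 4 in true) else false)
step 2: [if@root] (let x = 4 in true)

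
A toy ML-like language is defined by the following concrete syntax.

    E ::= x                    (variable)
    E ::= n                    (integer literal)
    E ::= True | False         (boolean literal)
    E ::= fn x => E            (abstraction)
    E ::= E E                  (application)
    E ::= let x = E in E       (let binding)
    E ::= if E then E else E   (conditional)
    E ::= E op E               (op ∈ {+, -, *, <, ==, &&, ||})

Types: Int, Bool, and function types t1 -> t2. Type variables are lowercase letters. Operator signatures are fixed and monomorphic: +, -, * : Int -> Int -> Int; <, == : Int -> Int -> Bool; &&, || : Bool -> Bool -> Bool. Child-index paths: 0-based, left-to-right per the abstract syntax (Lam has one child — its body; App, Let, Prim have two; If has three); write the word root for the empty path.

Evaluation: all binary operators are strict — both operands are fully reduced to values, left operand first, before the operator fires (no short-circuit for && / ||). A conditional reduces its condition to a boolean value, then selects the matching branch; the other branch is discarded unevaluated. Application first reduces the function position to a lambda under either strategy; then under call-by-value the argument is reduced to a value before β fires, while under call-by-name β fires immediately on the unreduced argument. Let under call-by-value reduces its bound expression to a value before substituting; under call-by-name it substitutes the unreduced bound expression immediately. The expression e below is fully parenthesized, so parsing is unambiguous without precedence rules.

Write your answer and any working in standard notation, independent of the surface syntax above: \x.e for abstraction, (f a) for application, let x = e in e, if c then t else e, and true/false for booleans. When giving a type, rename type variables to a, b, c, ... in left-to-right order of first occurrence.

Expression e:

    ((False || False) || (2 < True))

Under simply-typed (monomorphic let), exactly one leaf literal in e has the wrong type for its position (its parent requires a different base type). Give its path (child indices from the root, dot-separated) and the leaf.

Answer: 1.1 : true

Working:
  unify Bool ~ Bool
  unify Bool ~ Bool
  unify Bool ~ Bool
  unify Int ~ Int
  unify Bool ~ Int
  FAIL: mismatch Bool ~ Int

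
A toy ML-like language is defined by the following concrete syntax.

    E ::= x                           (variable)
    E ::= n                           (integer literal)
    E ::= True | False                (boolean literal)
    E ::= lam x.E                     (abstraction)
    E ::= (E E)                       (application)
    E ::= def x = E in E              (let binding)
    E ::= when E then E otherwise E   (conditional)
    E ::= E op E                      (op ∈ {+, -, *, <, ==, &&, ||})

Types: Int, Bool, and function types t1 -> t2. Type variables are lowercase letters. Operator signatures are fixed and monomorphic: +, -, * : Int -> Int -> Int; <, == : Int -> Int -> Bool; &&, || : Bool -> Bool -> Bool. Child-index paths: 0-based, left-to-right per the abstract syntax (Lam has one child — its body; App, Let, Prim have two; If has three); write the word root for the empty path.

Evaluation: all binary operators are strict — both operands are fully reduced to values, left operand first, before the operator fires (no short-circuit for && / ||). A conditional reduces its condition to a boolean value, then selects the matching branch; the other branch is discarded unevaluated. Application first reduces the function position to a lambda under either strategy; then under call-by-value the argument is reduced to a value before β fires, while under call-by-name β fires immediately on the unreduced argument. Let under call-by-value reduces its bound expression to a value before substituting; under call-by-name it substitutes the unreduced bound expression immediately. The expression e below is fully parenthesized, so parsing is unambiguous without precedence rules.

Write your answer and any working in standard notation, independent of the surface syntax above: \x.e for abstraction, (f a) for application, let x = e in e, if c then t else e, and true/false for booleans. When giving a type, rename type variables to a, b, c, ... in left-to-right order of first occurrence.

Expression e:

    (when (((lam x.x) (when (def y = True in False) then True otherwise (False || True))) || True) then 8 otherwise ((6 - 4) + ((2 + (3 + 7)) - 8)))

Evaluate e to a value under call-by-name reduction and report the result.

Answer: 8

Derivation:
step 0: (if (((\x.x) (if (let y = true in false) then true else (false || true))) || true) then 8 else ((6 - 4) + ((2 + (3 + 7)) - 8)))
step 1: [beta@0.0] (if ((if (let y = true in false) then true else (false || true)) || true) then 8 else ((6 - 4) + ((2 + (3 + 7)) - 8)))
step 2: [let@0.0.0] (if ((if false then true else (false || true)) || true) then 8 else ((6 - 4) + ((2 + (3 + 7)) - 8)))
step 3: [if@0.0] (if ((false || true) || true) then 8 else ((6 - 4) + ((2 + (3 + 7)) - 8)))
step 4: [delta@0.0] (if (true || true) then 8 else ((6 - 4) + ((2 + (3 + 7)) - 8)))
step 5: [delta@0] (if true then 8 else ((6 - 4) + ((2 + (3 + 7)) - 8)))
step 6: [if@root] 8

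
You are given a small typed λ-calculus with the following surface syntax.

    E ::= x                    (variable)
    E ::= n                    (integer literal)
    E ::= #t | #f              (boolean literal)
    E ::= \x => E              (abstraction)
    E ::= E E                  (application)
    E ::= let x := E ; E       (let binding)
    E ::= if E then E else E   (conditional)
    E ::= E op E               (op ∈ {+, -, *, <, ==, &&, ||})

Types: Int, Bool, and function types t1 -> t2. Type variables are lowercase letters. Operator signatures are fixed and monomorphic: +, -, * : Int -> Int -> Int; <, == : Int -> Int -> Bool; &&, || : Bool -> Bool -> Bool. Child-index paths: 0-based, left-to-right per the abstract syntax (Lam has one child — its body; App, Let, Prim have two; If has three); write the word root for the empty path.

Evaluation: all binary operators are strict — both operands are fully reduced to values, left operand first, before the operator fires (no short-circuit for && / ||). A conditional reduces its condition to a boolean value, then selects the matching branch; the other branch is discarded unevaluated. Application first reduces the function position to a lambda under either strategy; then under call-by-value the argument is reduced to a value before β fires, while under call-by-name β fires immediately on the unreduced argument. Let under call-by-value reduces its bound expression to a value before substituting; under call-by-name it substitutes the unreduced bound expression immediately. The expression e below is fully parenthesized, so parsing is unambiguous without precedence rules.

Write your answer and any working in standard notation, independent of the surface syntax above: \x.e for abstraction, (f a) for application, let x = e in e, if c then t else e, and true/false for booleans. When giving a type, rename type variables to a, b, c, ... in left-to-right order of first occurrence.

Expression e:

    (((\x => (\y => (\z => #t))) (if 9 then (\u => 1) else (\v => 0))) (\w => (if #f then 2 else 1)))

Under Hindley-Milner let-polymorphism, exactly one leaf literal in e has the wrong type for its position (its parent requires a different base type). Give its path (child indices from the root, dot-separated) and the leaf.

Derivation:
\z._ : c -> Bool
\y._ : b -> c -> Bool
\x._ : a -> b -> c -> Bool
  unify Int ~ Bool
  FAIL: mismatch Int ~ Bool

Answer: 0.1.0 : 9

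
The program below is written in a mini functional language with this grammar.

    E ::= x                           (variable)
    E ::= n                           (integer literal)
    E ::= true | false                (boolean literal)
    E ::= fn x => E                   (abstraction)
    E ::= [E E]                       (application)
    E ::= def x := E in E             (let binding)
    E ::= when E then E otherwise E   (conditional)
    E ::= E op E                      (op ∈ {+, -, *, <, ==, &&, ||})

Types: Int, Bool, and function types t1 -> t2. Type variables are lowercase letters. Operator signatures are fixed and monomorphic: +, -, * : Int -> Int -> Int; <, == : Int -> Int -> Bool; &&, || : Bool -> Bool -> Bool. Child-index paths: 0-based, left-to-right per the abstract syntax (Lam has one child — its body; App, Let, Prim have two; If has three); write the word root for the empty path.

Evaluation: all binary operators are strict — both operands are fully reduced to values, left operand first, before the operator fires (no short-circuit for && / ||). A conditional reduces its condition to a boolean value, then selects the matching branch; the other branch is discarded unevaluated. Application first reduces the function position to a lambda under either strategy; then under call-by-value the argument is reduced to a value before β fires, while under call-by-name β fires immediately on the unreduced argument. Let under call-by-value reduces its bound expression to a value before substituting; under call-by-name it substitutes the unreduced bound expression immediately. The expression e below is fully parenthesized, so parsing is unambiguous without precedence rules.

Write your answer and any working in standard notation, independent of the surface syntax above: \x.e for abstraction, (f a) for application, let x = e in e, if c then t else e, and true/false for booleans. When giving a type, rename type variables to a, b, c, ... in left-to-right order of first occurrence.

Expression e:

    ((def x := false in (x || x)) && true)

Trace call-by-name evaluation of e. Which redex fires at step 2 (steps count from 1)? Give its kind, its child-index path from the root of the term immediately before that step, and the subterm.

Answer: delta at 0 : (false || false)

Trace:
step 0: ((let x = false in (x || x)) && true)
step 1: [let@0] ((false || false) && true)
step 2: [delta@0] (false && true)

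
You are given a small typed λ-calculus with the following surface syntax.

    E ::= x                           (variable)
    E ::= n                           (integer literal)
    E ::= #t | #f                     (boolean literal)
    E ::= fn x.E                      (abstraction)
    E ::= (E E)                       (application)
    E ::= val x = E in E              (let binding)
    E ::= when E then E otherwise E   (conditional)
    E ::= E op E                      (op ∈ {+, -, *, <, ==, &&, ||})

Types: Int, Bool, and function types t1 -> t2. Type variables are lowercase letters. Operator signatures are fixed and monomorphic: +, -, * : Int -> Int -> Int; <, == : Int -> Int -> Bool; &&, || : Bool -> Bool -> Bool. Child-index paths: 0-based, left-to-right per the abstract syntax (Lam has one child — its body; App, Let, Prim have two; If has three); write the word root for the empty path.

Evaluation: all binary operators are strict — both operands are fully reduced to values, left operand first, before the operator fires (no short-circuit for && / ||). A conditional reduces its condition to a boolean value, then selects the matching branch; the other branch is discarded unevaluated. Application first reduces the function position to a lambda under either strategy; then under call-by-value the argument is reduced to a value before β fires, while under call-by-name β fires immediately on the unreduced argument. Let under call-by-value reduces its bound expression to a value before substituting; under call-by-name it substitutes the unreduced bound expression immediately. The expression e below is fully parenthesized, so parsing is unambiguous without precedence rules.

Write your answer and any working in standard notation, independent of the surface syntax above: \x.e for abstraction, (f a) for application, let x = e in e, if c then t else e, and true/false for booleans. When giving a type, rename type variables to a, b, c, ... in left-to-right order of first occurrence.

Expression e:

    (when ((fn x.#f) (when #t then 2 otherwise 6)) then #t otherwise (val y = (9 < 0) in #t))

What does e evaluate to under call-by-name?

Derivation:
step 0: (if ((\x.false) (if true then 2 else 6)) then true else (let y = (9 < 0) in true))
step 1: [beta@0] (if false then true else (let y = (9 < 0) in true))
step 2: [if@root] (let y = (9 < 0) in true)
step 3: [let@root] true

Answer: true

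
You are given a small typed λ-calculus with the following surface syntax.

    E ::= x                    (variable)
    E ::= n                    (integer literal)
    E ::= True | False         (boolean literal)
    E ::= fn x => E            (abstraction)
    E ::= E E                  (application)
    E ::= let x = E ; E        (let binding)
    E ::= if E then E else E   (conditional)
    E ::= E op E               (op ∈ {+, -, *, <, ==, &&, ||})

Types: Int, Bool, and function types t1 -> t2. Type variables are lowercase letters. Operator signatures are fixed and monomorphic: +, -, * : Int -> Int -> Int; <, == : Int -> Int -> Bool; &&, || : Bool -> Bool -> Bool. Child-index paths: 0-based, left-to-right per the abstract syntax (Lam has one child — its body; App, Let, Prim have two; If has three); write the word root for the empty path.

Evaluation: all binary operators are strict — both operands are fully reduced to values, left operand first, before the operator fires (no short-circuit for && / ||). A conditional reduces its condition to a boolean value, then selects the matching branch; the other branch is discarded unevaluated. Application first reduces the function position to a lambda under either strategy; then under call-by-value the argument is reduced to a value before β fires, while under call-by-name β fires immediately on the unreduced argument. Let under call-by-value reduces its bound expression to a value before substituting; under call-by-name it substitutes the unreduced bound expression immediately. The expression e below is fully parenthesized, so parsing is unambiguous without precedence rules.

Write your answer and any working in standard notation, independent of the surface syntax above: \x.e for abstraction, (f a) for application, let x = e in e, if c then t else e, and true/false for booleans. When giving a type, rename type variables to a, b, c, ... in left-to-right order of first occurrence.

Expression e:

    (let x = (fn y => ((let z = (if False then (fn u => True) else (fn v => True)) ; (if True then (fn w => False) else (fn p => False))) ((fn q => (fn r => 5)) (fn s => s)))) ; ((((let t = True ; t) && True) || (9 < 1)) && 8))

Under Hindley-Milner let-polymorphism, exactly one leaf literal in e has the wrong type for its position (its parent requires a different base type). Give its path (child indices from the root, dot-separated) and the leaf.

Answer: 1.1 : 8

Working:
  unify Bool ~ Bool
\u._ : b -> Bool
\v._ : c -> Bool
  unify b -> Bool ~ c -> Bool
  unify b ~ c
  unify Bool ~ Bool
let z : forall. c -> Bool
  unify Bool ~ Bool
\w._ : d -> Bool
\p._ : e -> Bool
  unify d -> Bool ~ e -> Bool
  unify d ~ e
  unify Bool ~ Bool
\r._ : g -> Int
\q._ : f -> g -> Int
s : h
\s._ : h -> h
  unify f -> g -> Int ~ (h -> h) -> i
  unify f ~ h -> h
  unify g -> Int ~ i
_ _ : g -> Int
  unify e -> Bool ~ (g -> Int) -> j
  unify e ~ g -> Int
  unify Bool ~ j
_ _ : Bool
\y._ : a -> Bool
let x : forall. a -> Bool
let t : Bool
t : Bool
  unify Bool ~ Bool
  unify Bool ~ Bool
  unify Bool ~ Bool
  unify Int ~ Int
  unify Int ~ Int
  unify Bool ~ Bool
  unify Bool ~ Bool
  unify Int ~ Bool
  FAIL: mismatch Int ~ Bool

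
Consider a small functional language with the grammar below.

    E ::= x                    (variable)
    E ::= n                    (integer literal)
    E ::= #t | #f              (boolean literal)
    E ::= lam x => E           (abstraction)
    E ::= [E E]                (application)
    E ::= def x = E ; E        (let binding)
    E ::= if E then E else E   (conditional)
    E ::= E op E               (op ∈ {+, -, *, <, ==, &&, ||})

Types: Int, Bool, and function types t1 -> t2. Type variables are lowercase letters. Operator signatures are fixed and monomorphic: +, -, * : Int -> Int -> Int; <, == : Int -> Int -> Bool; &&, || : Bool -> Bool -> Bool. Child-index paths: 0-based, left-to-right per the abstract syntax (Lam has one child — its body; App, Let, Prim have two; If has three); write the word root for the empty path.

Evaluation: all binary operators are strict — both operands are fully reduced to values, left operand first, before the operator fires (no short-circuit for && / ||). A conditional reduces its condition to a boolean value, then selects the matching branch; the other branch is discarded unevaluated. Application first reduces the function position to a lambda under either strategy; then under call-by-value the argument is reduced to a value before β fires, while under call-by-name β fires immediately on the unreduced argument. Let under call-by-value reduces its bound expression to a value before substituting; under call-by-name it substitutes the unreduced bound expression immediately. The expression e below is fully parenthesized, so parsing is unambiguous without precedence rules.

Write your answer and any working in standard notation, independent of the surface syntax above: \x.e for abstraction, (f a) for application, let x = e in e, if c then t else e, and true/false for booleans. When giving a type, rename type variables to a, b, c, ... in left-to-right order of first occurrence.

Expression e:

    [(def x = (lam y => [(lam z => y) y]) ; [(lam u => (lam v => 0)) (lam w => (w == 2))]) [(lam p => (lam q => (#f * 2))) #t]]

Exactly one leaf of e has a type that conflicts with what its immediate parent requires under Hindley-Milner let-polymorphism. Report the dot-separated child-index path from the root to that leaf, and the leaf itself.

Answer: 1.0.0.0.0 : false

Working:
y : a
\z._ : b -> a
y : a
  unify b -> a ~ a -> c
  unify b ~ a
  unify a ~ c
_ _ : c
\y._ : c -> c
let x : forall. c -> c
\v._ : e -> Int
\u._ : d -> e -> Int
w : f
  unify f ~ Int
  unify Int ~ Int
\w._ : Int -> Bool
  unify d -> e -> Int ~ (Int -> Bool) -> g
  unify d ~ Int -> Bool
  unify e -> Int ~ g
_ _ : e -> Int
  unify Bool ~ Int
  FAIL: mismatch Bool ~ Int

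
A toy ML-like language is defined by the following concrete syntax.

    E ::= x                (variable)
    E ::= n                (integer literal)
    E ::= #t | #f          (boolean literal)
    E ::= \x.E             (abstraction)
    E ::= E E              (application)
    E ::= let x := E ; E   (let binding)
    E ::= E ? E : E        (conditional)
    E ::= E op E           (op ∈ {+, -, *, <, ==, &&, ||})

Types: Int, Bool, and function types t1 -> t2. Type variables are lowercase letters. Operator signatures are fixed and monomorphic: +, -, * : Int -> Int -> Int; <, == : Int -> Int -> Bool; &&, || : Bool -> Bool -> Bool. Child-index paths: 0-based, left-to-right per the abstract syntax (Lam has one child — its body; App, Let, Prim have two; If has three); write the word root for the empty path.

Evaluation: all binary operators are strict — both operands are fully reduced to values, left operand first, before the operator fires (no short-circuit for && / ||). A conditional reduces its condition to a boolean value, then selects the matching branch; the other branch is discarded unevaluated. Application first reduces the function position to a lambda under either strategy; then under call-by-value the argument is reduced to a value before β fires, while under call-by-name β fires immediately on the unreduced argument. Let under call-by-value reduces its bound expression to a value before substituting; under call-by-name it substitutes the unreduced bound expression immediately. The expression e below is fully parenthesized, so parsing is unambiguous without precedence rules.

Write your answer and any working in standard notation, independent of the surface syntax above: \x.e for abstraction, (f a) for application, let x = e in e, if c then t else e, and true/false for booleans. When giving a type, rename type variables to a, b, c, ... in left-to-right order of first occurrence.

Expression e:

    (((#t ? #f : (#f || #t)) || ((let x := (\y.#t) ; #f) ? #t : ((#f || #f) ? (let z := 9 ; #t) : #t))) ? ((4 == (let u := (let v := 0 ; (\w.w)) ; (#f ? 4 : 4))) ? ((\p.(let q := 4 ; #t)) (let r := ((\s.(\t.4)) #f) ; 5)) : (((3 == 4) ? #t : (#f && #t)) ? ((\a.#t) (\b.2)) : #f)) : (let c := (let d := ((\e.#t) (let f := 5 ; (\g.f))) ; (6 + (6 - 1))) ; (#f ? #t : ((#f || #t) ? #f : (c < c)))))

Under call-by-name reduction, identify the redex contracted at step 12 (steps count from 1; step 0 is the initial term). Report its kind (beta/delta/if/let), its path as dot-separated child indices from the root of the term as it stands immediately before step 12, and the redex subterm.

Working:
step 0: (if ((if true then false else (false || true)) || (if (let x = (\y.true) in false) then true else (if (false || false) then (let z = 9 in true) else true))) then (if (4 == (let u = (let v = 0 in (\w.w)) in (if false then 4 else 4))) then ((\p.(let q = 4 in true)) (let r = ((\s.(\t.4)) false) in 5)) else (if (if (3 == 4) then true else (false && true)) then ((\a.true) (\b.2)) else false)) else (let c = (let d = ((\e.true) (let f = 5 in (\g.f))) in (6 + (6 - 1))) in (if false then true else (if (false || true) then false else (c < c)))))
step 1: [if@0.0] (if (false || (if (let x = (\y.true) in false) then true else (if (false || false) then (let z = 9 in true) else true))) then (if (4 == (let u = (let v = 0 in (\w.w)) in (if false then 4 else 4))) then ((\p.(let q = 4 in true)) (let r = ((\s.(\t.4)) false) in 5)) else (if (if (3 == 4) then true else (false && true)) then ((\a.true) (\b.2)) else false)) else (let c = (let d = ((\e.true) (let f = 5 in (\g.f))) in (6 + (6 - 1))) in (if false then true else (if (false || true) then false else (c < c)))))
step 2: [let@0.1.0] (if (false || (if false then true else (if (false || false) then (let z = 9 in true) else true))) then (if (4 == (let u = (let v = 0 in (\w.w)) in (if false then 4 else 4))) then ((\p.(let q = 4 in true)) (let r = ((\s.(\t.4)) false) in 5)) else (if (if (3 == 4) then true else (false && true)) then ((\a.true) (\b.2)) else false)) else (let c = (let d = ((\e.true) (let f = 5 in (\g.f))) in (6 + (6 - 1))) in (if false then true else (if (false || true) then false else (c < c)))))
step 3: [if@0.1] (if (false || (if (false || false) then (let z = 9 in true) else true)) then (if (4 == (let u = (let v = 0 in (\w.w)) in (if false then 4 else 4))) then ((\p.(let q = 4 in true)) (let r = ((\s.(\t.4)) false) in 5)) else (if (if (3 == 4) then true else (false && true)) then ((\a.true) (\b.2)) else false)) else (let c = (let d = ((\e.true) (let f = 5 in (\g.f))) in (6 + (6 - 1))) in (if false then true else (if (false || true) then false else (c < c)))))
step 4: [delta@0.1.0] (if (false || (if false then (let z = 9 in true) else true)) then (if (4 == (let u = (let v = 0 in (\w.w)) in (if false then 4 else 4))) then ((\p.(let q = 4 in true)) (let r = ((\s.(\t.4)) false) in 5)) else (if (if (3 == 4) then true else (false && true)) then ((\a.true) (\b.2)) else false)) else (let c = (let d = ((\e.true) (let f = 5 in (\g.f))) in (6 + (6 - 1))) in (if false then true else (if (false || true) then false else (c < c)))))
step 5: [if@0.1] (if (false || true) then (if (4 == (let u = (let v = 0 in (\w.w)) in (if false then 4 else 4))) then ((\p.(let q = 4 in true)) (let r = ((\s.(\t.4)) false) in 5)) else (if (if (3 == 4) then true else (false && true)) then ((\a.true) (\b.2)) else false)) else (let c = (let d = ((\e.true) (let f = 5 in (\g.f))) in (6 + (6 - 1))) in (if false then true else (if (false || true) then false else (c < c)))))
step 6: [delta@0] (if true then (if (4 == (let u = (let v = 0 in (\w.w)) in (if false then 4 else 4))) then ((\p.(let q = 4 in true)) (let r = ((\s.(\t.4)) false) in 5)) else (if (if (3 == 4) then true else (false && true)) then ((\a.true) (\b.2)) else false)) else (let c = (let d = ((\e.true) (let f = 5 in (\g.f))) in (6 + (6 - 1))) in (if false then true else (if (false || true) then false else (c < c)))))
step 7: [if@root] (if (4 == (let u = (let v = 0 in (\w.w)) in (if false then 4 else 4))) then ((\p.(let q = 4 in true)) (let r = ((\s.(\t.4)) false) in 5)) else (if (if (3 == 4) then true else (false && true)) then ((\a.true) (\b.2)) else false))
step 8: [let@0.1] (if (4 == (if false then 4 else 4)) then ((\p.(let q = 4 in true)) (let r = ((\s.(\t.4)) false) in 5)) else (if (if (3 == 4) then true else (false && true)) then ((\a.true) (\b.2)) else false))
step 9: [if@0.1] (if (4 == 4) then ((\p.(let q = 4 in true)) (let r = ((\s.(\t.4)) false) in 5)) else (if (if (3 == 4) then true else (false && true)) then ((\a.true) (\b.2)) else false))
step 10: [delta@0] (if true then ((\p.(let q = 4 in true)) (let r = ((\s.(\t.4)) false) in 5)) else (if (if (3 == 4) then true else (false && true)) then ((\a.true) (\b.2)) else false))
step 11: [if@root] ((\p.(let q = 4 in true)) (let r = ((\s.(\t.4)) false) in 5))
step 12: [beta@root] (let q = 4 in true)

Answer: beta at root : ((\p.(let q = 4 in true)) (let r = ((\s.(\t.4)) false) in 5))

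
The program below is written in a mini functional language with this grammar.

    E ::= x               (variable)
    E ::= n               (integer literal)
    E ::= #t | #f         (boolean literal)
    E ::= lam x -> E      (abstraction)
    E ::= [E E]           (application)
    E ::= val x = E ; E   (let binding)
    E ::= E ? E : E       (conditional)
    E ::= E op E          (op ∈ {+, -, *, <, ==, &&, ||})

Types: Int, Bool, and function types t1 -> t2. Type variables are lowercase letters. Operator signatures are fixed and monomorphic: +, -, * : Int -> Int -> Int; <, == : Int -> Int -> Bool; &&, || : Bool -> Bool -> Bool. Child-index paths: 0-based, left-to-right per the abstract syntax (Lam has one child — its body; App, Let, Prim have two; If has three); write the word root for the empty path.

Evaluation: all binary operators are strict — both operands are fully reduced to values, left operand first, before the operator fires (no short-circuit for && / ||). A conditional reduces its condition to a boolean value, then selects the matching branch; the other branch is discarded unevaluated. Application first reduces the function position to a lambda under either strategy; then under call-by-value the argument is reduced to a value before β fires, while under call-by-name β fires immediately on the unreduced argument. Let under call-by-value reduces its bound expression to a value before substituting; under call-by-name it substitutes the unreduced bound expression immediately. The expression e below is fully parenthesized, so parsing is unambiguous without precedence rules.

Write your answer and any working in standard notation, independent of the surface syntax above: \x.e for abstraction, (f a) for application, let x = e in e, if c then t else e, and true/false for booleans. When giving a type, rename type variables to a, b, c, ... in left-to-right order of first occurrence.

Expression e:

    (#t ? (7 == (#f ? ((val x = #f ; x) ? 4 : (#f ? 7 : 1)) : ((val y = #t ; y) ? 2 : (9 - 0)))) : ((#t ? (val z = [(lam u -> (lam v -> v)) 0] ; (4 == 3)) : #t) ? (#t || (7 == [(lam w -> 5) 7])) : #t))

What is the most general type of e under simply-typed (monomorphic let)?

Trace:
  unify Bool ~ Bool
  unify Int ~ Int
  unify Bool ~ Bool
let x : Bool
x : Bool
  unify Bool ~ Bool
  unify Bool ~ Bool
  unify Int ~ Int
  unify Int ~ Int
let y : Bool
y : Bool
  unify Bool ~ Bool
  unify Int ~ Int
  unify Int ~ Int
  unify Int ~ Int
  unify Int ~ Int
  unify Int ~ Int
  unify Bool ~ Bool
v : b
\v._ : b -> b
\u._ : a -> b -> b
  unify a -> b -> b ~ Int -> c
  unify a ~ Int
  unify b -> b ~ c
_ _ : b -> b
let z : b -> b
  unify Int ~ Int
  unify Int ~ Int
  unify Bool ~ Bool
  unify Bool ~ Bool
  unify Bool ~ Bool
  unify Int ~ Int
\w._ : d -> Int
  unify d -> Int ~ Int -> e
  unify d ~ Int
  unify Int ~ e
_ _ : Int
  unify Int ~ Int
  unify Bool ~ Bool
  unify Bool ~ Bool
  unify Bool ~ Bool

Answer: Bool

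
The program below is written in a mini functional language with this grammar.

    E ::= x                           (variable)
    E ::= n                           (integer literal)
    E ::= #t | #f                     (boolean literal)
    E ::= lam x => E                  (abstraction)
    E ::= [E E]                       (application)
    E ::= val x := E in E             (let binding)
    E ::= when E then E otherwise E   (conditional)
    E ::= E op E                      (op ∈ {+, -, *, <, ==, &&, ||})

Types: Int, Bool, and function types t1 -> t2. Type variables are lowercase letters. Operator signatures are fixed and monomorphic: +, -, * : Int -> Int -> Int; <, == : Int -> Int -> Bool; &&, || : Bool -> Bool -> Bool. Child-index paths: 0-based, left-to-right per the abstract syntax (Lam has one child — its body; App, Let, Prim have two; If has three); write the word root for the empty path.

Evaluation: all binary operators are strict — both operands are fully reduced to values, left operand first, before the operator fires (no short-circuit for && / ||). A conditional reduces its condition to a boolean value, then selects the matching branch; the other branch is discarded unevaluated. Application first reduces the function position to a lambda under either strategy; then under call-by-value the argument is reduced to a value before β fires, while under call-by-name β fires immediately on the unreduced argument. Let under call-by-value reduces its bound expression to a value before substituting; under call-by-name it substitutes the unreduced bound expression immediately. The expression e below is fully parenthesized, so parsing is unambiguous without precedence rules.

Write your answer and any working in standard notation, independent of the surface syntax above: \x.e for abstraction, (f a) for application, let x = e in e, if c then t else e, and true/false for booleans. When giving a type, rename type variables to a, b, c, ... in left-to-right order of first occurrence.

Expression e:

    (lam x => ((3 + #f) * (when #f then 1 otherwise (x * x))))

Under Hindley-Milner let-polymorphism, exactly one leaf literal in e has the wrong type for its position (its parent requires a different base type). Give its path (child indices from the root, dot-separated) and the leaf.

Working:
  unify Int ~ Int
  unify Bool ~ Int
  FAIL: mismatch Bool ~ Int

Answer: 0.0.1 : false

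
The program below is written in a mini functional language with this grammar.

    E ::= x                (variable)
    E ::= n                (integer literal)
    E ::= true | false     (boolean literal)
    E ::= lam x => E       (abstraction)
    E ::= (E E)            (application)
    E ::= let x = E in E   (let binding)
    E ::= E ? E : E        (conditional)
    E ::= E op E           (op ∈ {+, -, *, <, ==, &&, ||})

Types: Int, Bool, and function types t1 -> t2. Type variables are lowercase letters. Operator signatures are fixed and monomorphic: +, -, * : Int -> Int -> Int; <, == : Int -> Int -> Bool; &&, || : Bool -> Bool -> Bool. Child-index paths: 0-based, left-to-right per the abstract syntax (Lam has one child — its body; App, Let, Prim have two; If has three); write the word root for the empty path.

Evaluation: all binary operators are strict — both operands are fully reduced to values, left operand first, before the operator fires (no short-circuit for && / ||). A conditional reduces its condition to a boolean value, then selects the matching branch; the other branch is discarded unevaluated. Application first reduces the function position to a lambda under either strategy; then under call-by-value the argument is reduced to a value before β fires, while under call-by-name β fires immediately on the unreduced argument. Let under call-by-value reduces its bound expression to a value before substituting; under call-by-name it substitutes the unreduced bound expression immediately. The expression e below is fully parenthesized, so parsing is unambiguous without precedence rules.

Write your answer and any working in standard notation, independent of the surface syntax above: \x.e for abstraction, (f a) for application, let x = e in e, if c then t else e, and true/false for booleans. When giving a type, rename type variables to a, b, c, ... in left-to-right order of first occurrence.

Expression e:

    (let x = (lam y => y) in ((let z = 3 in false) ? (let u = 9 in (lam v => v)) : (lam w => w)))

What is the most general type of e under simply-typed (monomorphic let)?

Answer: a -> a

Derivation:
y : a
\y._ : a -> a
let x : a -> a
let z : Int
  unify Bool ~ Bool
let u : Int
v : b
\v._ : b -> b
w : c
\w._ : c -> c
  unify b -> b ~ c -> c
  unify b ~ c
  unify c ~ c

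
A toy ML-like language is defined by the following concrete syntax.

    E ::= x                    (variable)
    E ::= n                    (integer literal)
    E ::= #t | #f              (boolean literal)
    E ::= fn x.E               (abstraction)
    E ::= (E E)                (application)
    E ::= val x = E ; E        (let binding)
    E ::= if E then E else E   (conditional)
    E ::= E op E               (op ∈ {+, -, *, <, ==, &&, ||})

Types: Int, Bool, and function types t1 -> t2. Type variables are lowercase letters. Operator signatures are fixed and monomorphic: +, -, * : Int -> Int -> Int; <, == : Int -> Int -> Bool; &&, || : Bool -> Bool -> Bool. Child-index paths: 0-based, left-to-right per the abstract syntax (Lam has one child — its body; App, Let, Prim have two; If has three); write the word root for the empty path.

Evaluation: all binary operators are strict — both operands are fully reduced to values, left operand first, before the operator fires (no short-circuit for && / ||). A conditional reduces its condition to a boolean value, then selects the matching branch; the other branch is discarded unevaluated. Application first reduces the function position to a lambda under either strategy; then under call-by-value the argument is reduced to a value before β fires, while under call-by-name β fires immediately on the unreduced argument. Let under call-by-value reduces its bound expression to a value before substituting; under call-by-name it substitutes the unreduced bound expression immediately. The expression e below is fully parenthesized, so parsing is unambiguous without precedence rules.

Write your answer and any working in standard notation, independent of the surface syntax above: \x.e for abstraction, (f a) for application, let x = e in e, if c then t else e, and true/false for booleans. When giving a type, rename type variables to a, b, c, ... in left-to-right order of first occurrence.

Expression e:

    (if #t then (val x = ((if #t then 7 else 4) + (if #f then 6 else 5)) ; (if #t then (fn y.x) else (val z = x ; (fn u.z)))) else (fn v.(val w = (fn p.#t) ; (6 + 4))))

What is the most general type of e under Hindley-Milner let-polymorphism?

Trace:
  unify Bool ~ Bool
  unify Bool ~ Bool
  unify Int ~ Int
  unify Int ~ Int
  unify Bool ~ Bool
  unify Int ~ Int
  unify Int ~ Int
let x : Int
  unify Bool ~ Bool
x : Int
\y._ : a -> Int
x : Int
let z : Int
z : Int
\u._ : b -> Int
  unify a -> Int ~ b -> Int
  unify a ~ b
  unify Int ~ Int
\p._ : d -> Bool
let w : forall. d -> Bool
  unify Int ~ Int
  unify Int ~ Int
\v._ : c -> Int
  unify b -> Int ~ c -> Int
  unify b ~ c
  unify Int ~ Int

Answer: a -> Int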